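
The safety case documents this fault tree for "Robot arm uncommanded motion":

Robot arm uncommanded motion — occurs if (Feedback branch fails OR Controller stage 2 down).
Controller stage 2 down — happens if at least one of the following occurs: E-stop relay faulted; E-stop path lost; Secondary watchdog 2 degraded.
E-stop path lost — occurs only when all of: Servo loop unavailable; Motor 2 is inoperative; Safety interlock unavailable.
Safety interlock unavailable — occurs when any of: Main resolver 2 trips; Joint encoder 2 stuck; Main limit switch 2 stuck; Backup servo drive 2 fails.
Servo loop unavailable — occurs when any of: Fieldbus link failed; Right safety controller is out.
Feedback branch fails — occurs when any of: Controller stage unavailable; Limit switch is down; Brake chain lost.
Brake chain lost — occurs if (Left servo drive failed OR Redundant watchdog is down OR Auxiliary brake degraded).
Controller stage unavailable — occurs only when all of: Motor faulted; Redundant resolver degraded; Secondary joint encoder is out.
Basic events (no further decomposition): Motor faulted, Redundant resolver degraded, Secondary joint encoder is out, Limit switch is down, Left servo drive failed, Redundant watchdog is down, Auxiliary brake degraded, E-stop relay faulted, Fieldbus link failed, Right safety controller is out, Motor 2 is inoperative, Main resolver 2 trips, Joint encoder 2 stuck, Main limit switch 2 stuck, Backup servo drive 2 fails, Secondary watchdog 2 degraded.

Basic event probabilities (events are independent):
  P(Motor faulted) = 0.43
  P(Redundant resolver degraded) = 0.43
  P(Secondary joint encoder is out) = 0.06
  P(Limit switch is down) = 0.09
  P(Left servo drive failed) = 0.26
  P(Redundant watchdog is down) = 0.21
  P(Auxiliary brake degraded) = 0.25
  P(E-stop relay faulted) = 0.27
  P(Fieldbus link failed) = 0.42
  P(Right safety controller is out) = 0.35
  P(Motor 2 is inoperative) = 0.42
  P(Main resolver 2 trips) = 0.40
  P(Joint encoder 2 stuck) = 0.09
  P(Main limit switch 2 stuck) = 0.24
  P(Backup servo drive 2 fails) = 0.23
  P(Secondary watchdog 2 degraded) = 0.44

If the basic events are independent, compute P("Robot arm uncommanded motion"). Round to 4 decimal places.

0.8674

P(Controller stage unavailable) [AND] = 0.43 × 0.43 × 0.06 = 0.011094
P(Brake chain lost) [OR] = 1 − (1−0.26) × (1−0.21) × (1−0.25) = 0.561550
P(Feedback branch fails) [OR] = 1 − (1−0.011094) × (1−0.09) × (1−0.561550) = 0.605437
P(Servo loop unavailable) [OR] = 1 − (1−0.42) × (1−0.35) = 0.623000
P(Safety interlock unavailable) [OR] = 1 − (1−0.40) × (1−0.09) × (1−0.24) × (1−0.23) = 0.680481
P(E-stop path lost) [AND] = 0.623000 × 0.42 × 0.680481 = 0.178055
P(Controller stage 2 down) [OR] = 1 − (1−0.27) × (1−0.178055) × (1−0.44) = 0.663989
P(Robot arm uncommanded motion) [OR] = 1 − (1−0.605437) × (1−0.663989) = 0.867422
Rounded to 4 decimal places: P(Robot arm uncommanded motion) ≈ 0.8674.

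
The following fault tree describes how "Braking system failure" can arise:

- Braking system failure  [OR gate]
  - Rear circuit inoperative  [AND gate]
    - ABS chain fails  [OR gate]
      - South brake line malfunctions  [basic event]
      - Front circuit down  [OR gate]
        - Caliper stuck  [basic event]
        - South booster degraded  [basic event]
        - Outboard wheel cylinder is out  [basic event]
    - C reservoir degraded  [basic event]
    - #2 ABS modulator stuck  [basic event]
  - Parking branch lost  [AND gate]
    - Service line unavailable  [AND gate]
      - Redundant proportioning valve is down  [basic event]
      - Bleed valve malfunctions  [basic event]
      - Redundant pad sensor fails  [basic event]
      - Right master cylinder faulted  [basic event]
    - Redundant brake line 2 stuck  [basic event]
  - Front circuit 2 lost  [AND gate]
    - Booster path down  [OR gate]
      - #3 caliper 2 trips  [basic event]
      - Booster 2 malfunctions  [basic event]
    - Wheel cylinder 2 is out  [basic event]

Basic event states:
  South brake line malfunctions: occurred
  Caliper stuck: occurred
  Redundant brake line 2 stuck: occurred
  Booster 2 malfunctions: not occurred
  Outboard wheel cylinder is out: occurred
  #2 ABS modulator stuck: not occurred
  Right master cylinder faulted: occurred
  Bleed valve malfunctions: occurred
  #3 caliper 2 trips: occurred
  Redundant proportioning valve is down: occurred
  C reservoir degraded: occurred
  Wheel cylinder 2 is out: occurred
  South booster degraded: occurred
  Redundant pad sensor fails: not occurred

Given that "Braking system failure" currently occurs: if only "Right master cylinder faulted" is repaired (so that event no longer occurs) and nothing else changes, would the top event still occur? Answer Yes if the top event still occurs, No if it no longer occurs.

Counterfactual: set "Right master cylinder faulted" to not occurred.
Front circuit down [OR]: Caliper stuck=occurs, South booster degraded=occurs, Outboard wheel cylinder is out=occurs → at least one input occurs → occurs.
ABS chain fails [OR]: South brake line malfunctions=occurs, Front circuit down=occurs → at least one input occurs → occurs.
Rear circuit inoperative [AND]: ABS chain fails=occurs, C reservoir degraded=occurs, #2 ABS modulator stuck=not → not all inputs occur → does not occur.
Service line unavailable [AND]: Redundant proportioning valve is down=occurs, Bleed valve malfunctions=occurs, Redundant pad sensor fails=not, Right master cylinder faulted=not → not all inputs occur → does not occur.
Parking branch lost [AND]: Service line unavailable=not, Redundant brake line 2 stuck=occurs → not all inputs occur → does not occur.
Booster path down [OR]: #3 caliper 2 trips=occurs, Booster 2 malfunctions=not → at least one input occurs → occurs.
Front circuit 2 lost [AND]: Booster path down=occurs, Wheel cylinder 2 is out=occurs → all inputs occur → occurs.
Braking system failure [OR]: Rear circuit inoperative=not, Parking branch lost=not, Front circuit 2 lost=occurs → at least one input occurs → occurs.

Yes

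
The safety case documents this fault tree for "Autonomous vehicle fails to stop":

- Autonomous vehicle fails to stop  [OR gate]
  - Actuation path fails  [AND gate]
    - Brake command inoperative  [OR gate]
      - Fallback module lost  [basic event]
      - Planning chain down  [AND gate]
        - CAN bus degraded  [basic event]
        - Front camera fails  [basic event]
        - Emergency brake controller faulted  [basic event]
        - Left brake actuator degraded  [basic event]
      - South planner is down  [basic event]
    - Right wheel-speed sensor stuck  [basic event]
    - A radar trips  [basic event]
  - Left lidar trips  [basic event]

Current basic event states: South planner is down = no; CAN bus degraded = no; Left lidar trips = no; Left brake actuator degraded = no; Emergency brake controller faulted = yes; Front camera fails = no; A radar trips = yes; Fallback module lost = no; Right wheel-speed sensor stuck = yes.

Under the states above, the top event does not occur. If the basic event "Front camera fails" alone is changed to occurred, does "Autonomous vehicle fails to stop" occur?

Counterfactual: set "Front camera fails" to occurred.
Planning chain down [AND]: CAN bus degraded=not, Front camera fails=occurs, Emergency brake controller faulted=occurs, Left brake actuator degraded=not → not all inputs occur → does not occur.
Brake command inoperative [OR]: Fallback module lost=not, Planning chain down=not, South planner is down=not → no input occurs → does not occur.
Actuation path fails [AND]: Brake command inoperative=not, Right wheel-speed sensor stuck=occurs, A radar trips=occurs → not all inputs occur → does not occur.
Autonomous vehicle fails to stop [OR]: Actuation path fails=not, Left lidar trips=not → no input occurs → does not occur.

No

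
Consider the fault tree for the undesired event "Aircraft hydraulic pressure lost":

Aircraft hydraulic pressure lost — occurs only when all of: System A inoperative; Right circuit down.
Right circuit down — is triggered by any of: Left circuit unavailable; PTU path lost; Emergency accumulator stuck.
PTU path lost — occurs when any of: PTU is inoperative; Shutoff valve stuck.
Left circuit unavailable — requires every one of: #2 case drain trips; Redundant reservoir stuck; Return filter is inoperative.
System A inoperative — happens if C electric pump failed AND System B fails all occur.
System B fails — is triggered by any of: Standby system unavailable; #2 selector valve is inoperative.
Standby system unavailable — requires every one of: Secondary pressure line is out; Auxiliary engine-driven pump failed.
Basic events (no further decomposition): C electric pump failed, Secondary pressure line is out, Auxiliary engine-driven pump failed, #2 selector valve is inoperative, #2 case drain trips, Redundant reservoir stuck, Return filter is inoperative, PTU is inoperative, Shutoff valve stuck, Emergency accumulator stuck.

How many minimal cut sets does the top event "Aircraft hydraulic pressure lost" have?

Standby system unavailable [AND]: one cut set from each child combined → 1 × 1 = 1 cut set(s).
System B fails [OR]: union of children's cut sets → 2 cut set(s).
System A inoperative [AND]: one cut set from each child combined → 1 × 2 = 2 cut set(s).
Left circuit unavailable [AND]: one cut set from each child combined → 1 × 1 × 1 = 1 cut set(s).
PTU path lost [OR]: union of children's cut sets → 2 cut set(s).
Right circuit down [OR]: union of children's cut sets → 4 cut set(s).
Aircraft hydraulic pressure lost [AND]: one cut set from each child combined → 2 × 4 = 8 cut set(s).
Minimal cut sets: {#2 case drain trips, Auxiliary engine-driven pump failed, C electric pump failed, Redundant reservoir stuck, Return filter is inoperative, Secondary pressure line is out}; {Auxiliary engine-driven pump failed, C electric pump failed, PTU is inoperative, Secondary pressure line is out}; {Auxiliary engine-driven pump failed, C electric pump failed, Secondary pressure line is out, Shutoff valve stuck}; {Auxiliary engine-driven pump failed, C electric pump failed, Emergency accumulator stuck, Secondary pressure line is out}; {#2 case drain trips, #2 selector valve is inoperative, C electric pump failed, Redundant reservoir stuck, Return filter is inoperative}; {#2 selector valve is inoperative, C electric pump failed, PTU is inoperative}; {#2 selector valve is inoperative, C electric pump failed, Shutoff valve stuck}; {#2 selector valve is inoperative, C electric pump failed, Emergency accumulator stuck}.

8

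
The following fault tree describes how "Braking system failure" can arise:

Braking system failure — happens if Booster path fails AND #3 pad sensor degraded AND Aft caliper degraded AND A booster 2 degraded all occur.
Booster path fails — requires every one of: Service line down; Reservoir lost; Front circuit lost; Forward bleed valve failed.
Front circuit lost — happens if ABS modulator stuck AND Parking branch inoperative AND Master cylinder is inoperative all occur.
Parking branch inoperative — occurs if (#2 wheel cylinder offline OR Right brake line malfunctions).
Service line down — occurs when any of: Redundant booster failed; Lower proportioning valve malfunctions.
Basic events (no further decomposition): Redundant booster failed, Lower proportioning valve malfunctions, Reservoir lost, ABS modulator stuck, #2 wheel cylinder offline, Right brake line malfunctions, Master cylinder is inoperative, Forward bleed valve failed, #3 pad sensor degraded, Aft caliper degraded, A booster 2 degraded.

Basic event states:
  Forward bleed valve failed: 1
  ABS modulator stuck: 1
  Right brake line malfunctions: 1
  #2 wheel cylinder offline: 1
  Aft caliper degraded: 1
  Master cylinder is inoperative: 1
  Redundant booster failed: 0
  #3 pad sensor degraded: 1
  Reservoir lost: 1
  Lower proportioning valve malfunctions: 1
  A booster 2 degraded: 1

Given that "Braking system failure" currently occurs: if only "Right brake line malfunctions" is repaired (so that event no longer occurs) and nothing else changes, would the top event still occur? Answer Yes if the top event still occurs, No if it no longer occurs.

Counterfactual: set "Right brake line malfunctions" to not occurred.
Service line down [OR]: Redundant booster failed=not, Lower proportioning valve malfunctions=occurs → at least one input occurs → occurs.
Parking branch inoperative [OR]: #2 wheel cylinder offline=occurs, Right brake line malfunctions=not → at least one input occurs → occurs.
Front circuit lost [AND]: ABS modulator stuck=occurs, Parking branch inoperative=occurs, Master cylinder is inoperative=occurs → all inputs occur → occurs.
Booster path fails [AND]: Service line down=occurs, Reservoir lost=occurs, Front circuit lost=occurs, Forward bleed valve failed=occurs → all inputs occur → occurs.
Braking system failure [AND]: Booster path fails=occurs, #3 pad sensor degraded=occurs, Aft caliper degraded=occurs, A booster 2 degraded=occurs → all inputs occur → occurs.

Yes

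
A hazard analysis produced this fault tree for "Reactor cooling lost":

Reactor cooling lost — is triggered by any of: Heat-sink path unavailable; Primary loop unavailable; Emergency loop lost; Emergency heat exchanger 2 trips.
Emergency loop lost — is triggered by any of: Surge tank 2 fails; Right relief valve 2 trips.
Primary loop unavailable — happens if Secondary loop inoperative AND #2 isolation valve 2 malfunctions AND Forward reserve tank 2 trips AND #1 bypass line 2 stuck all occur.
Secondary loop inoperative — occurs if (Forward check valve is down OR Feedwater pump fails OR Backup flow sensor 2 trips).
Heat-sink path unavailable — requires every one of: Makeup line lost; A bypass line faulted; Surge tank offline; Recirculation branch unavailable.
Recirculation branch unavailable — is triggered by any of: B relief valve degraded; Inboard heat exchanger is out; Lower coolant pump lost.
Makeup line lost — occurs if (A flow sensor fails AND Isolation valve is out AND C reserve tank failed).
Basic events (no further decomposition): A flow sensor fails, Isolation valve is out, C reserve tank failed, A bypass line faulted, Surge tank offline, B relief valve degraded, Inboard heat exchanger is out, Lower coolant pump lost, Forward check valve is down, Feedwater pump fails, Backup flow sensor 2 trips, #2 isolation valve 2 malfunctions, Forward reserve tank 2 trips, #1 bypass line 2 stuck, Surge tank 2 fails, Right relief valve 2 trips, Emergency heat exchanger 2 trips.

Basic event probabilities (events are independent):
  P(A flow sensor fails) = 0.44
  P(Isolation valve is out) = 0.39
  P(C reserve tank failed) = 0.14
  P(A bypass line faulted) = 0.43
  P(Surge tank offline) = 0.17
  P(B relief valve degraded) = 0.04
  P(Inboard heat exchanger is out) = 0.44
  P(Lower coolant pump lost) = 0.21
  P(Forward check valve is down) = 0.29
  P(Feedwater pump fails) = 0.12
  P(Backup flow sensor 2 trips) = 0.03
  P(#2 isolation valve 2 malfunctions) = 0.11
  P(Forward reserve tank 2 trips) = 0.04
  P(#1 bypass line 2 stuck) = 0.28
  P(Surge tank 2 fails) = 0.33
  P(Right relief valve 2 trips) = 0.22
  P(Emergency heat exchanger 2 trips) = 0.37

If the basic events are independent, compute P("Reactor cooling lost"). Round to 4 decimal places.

P(Makeup line lost) [AND] = 0.44 × 0.39 × 0.14 = 0.024024
P(Recirculation branch unavailable) [OR] = 1 − (1−0.04) × (1−0.44) × (1−0.21) = 0.575296
P(Heat-sink path unavailable) [AND] = 0.024024 × 0.43 × 0.17 × 0.575296 = 0.001010
P(Secondary loop inoperative) [OR] = 1 − (1−0.29) × (1−0.12) × (1−0.03) = 0.393944
P(Primary loop unavailable) [AND] = 0.393944 × 0.11 × 0.04 × 0.28 = 0.000485
P(Emergency loop lost) [OR] = 1 − (1−0.33) × (1−0.22) = 0.477400
P(Reactor cooling lost) [OR] = 1 − (1−0.001010) × (1−0.000485) × (1−0.477400) × (1−0.37) = 0.671254
Rounded to 4 decimal places: P(Reactor cooling lost) ≈ 0.6713.

0.6713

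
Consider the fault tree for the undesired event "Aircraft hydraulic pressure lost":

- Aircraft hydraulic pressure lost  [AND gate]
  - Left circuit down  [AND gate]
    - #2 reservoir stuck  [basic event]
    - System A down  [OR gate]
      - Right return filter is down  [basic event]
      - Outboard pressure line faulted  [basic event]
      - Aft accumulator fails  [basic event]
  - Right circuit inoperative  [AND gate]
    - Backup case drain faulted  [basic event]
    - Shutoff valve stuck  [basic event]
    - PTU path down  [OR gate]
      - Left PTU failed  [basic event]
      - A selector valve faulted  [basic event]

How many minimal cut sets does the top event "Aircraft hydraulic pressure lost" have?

System A down [OR]: union of children's cut sets → 3 cut set(s).
Left circuit down [AND]: one cut set from each child combined → 1 × 3 = 3 cut set(s).
PTU path down [OR]: union of children's cut sets → 2 cut set(s).
Right circuit inoperative [AND]: one cut set from each child combined → 1 × 1 × 2 = 2 cut set(s).
Aircraft hydraulic pressure lost [AND]: one cut set from each child combined → 3 × 2 = 6 cut set(s).
Minimal cut sets: {#2 reservoir stuck, Backup case drain faulted, Left PTU failed, Right return filter is down, Shutoff valve stuck}; {#2 reservoir stuck, A selector valve faulted, Backup case drain faulted, Right return filter is down, Shutoff valve stuck}; {#2 reservoir stuck, Backup case drain faulted, Left PTU failed, Outboard pressure line faulted, Shutoff valve stuck}; {#2 reservoir stuck, A selector valve faulted, Backup case drain faulted, Outboard pressure line faulted, Shutoff valve stuck}; {#2 reservoir stuck, Aft accumulator fails, Backup case drain faulted, Left PTU failed, Shutoff valve stuck}; {#2 reservoir stuck, A selector valve faulted, Aft accumulator fails, Backup case drain faulted, Shutoff valve stuck}.

6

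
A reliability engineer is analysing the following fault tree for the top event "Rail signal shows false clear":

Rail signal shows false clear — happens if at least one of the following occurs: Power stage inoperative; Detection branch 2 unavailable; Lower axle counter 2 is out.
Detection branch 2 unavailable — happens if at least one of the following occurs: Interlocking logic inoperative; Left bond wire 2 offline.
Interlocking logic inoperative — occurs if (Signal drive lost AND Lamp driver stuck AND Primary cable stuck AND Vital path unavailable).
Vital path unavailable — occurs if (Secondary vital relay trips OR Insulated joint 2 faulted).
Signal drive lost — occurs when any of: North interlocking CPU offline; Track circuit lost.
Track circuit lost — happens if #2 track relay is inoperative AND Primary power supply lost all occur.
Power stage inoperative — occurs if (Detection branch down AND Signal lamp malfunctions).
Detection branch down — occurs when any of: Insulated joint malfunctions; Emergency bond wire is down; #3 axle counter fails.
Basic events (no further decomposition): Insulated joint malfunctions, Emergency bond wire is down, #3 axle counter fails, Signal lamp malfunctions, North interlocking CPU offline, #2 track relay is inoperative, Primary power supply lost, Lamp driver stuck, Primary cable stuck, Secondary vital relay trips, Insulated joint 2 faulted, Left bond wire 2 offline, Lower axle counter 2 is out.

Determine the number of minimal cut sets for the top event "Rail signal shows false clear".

9

Detection branch down [OR]: union of children's cut sets → 3 cut set(s).
Power stage inoperative [AND]: one cut set from each child combined → 3 × 1 = 3 cut set(s).
Track circuit lost [AND]: one cut set from each child combined → 1 × 1 = 1 cut set(s).
Signal drive lost [OR]: union of children's cut sets → 2 cut set(s).
Vital path unavailable [OR]: union of children's cut sets → 2 cut set(s).
Interlocking logic inoperative [AND]: one cut set from each child combined → 2 × 1 × 1 × 2 = 4 cut set(s).
Detection branch 2 unavailable [OR]: union of children's cut sets → 5 cut set(s).
Rail signal shows false clear [OR]: union of children's cut sets → 9 cut set(s).
Minimal cut sets: {Insulated joint malfunctions, Signal lamp malfunctions}; {Emergency bond wire is down, Signal lamp malfunctions}; {#3 axle counter fails, Signal lamp malfunctions}; {Lamp driver stuck, North interlocking CPU offline, Primary cable stuck, Secondary vital relay trips}; {Insulated joint 2 faulted, Lamp driver stuck, North interlocking CPU offline, Primary cable stuck}; {#2 track relay is inoperative, Lamp driver stuck, Primary cable stuck, Primary power supply lost, Secondary vital relay trips}; {#2 track relay is inoperative, Insulated joint 2 faulted, Lamp driver stuck, Primary cable stuck, Primary power supply lost}; {Left bond wire 2 offline}; {Lower axle counter 2 is out}.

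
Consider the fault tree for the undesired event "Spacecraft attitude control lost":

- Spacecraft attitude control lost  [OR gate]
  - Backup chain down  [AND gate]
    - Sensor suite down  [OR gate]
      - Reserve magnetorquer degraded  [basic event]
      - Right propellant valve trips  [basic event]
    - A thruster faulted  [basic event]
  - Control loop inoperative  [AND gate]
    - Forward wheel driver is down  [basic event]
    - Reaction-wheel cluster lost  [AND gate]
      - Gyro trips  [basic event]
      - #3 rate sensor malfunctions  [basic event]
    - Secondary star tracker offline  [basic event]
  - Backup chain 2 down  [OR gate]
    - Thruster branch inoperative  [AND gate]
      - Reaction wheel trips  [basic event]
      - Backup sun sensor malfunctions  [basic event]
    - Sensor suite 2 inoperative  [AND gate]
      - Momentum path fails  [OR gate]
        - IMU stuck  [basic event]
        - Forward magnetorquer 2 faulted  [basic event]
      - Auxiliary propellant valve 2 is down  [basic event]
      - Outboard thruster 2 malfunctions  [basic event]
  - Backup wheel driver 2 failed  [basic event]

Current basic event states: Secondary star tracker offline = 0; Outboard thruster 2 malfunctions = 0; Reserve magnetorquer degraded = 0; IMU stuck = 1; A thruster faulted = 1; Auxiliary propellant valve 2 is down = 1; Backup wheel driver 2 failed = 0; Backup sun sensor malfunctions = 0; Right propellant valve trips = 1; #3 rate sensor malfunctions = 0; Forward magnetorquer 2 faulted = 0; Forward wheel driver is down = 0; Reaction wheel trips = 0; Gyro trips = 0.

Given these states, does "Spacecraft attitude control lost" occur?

Yes

Sensor suite down [OR]: Reserve magnetorquer degraded=not, Right propellant valve trips=occurs → at least one input occurs → occurs.
Backup chain down [AND]: Sensor suite down=occurs, A thruster faulted=occurs → all inputs occur → occurs.
Reaction-wheel cluster lost [AND]: Gyro trips=not, #3 rate sensor malfunctions=not → not all inputs occur → does not occur.
Control loop inoperative [AND]: Forward wheel driver is down=not, Reaction-wheel cluster lost=not, Secondary star tracker offline=not → not all inputs occur → does not occur.
Thruster branch inoperative [AND]: Reaction wheel trips=not, Backup sun sensor malfunctions=not → not all inputs occur → does not occur.
Momentum path fails [OR]: IMU stuck=occurs, Forward magnetorquer 2 faulted=not → at least one input occurs → occurs.
Sensor suite 2 inoperative [AND]: Momentum path fails=occurs, Auxiliary propellant valve 2 is down=occurs, Outboard thruster 2 malfunctions=not → not all inputs occur → does not occur.
Backup chain 2 down [OR]: Thruster branch inoperative=not, Sensor suite 2 inoperative=not → no input occurs → does not occur.
Spacecraft attitude control lost [OR]: Backup chain down=occurs, Control loop inoperative=not, Backup chain 2 down=not, Backup wheel driver 2 failed=not → at least one input occurs → occurs.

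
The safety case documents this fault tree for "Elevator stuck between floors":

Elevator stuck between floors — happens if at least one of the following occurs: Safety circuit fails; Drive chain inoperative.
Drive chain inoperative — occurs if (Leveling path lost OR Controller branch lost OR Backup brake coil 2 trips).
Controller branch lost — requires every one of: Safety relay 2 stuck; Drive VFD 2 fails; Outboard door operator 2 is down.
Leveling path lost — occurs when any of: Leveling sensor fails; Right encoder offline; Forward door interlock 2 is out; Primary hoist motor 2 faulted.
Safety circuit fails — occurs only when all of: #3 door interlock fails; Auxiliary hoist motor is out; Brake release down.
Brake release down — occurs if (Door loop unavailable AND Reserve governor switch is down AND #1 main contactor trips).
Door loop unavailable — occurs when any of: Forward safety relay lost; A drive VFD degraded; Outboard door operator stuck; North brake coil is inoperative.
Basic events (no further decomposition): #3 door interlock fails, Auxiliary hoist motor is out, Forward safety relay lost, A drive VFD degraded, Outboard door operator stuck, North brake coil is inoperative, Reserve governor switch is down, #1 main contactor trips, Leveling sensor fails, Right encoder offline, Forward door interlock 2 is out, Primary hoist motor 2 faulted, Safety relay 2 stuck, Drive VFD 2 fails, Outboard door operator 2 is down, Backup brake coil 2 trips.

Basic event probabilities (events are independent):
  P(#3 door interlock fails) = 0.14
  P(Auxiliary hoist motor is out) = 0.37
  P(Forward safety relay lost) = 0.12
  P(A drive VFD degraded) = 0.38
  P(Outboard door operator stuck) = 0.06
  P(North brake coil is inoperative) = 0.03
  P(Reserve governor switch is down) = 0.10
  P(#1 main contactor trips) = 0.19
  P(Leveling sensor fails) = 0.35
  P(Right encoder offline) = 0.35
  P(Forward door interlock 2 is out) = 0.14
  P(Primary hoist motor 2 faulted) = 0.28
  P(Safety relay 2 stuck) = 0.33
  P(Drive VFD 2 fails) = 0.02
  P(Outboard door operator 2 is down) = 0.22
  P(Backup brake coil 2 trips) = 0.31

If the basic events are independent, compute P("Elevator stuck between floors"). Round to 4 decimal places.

P(Door loop unavailable) [OR] = 1 − (1−0.12) × (1−0.38) × (1−0.06) × (1−0.03) = 0.502522
P(Brake release down) [AND] = 0.502522 × 0.10 × 0.19 = 0.009548
P(Safety circuit fails) [AND] = 0.14 × 0.37 × 0.009548 = 0.000495
P(Leveling path lost) [OR] = 1 − (1−0.35) × (1−0.35) × (1−0.14) × (1−0.28) = 0.738388
P(Controller branch lost) [AND] = 0.33 × 0.02 × 0.22 = 0.001452
P(Drive chain inoperative) [OR] = 1 − (1−0.738388) × (1−0.001452) × (1−0.31) = 0.819750
P(Elevator stuck between floors) [OR] = 1 − (1−0.000495) × (1−0.819750) = 0.819839
Rounded to 4 decimal places: P(Elevator stuck between floors) ≈ 0.8198.

0.8198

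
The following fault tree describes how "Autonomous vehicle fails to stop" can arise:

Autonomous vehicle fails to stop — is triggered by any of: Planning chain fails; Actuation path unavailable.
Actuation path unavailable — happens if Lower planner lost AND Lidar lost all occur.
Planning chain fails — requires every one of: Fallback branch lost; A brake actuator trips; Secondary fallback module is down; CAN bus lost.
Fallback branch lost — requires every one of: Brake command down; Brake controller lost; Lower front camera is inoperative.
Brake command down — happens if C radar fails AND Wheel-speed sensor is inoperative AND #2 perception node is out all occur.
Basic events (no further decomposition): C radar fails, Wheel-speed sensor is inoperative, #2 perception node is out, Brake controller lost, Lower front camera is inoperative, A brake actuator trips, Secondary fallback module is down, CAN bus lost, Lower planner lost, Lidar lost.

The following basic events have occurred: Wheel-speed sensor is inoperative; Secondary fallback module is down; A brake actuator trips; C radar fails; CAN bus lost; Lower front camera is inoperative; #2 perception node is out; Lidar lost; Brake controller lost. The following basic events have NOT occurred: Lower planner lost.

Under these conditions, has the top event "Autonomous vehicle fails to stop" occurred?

Yes

Brake command down [AND]: C radar fails=occurs, Wheel-speed sensor is inoperative=occurs, #2 perception node is out=occurs → all inputs occur → occurs.
Fallback branch lost [AND]: Brake command down=occurs, Brake controller lost=occurs, Lower front camera is inoperative=occurs → all inputs occur → occurs.
Planning chain fails [AND]: Fallback branch lost=occurs, A brake actuator trips=occurs, Secondary fallback module is down=occurs, CAN bus lost=occurs → all inputs occur → occurs.
Actuation path unavailable [AND]: Lower planner lost=not, Lidar lost=occurs → not all inputs occur → does not occur.
Autonomous vehicle fails to stop [OR]: Planning chain fails=occurs, Actuation path unavailable=not → at least one input occurs → occurs.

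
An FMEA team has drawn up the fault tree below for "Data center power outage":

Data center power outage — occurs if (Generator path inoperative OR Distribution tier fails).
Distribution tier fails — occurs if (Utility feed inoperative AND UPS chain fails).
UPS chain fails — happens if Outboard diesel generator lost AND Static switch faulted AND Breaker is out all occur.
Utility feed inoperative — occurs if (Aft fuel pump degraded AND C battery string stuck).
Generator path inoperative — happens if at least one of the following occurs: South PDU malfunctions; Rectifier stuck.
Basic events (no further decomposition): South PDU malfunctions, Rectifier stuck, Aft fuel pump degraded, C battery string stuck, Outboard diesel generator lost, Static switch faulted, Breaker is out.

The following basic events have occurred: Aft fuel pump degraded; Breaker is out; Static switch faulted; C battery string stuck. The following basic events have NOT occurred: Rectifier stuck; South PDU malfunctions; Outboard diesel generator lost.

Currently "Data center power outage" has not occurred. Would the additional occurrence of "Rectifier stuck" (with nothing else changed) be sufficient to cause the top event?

Yes

Counterfactual: set "Rectifier stuck" to occurred.
Generator path inoperative [OR]: South PDU malfunctions=not, Rectifier stuck=occurs → at least one input occurs → occurs.
Utility feed inoperative [AND]: Aft fuel pump degraded=occurs, C battery string stuck=occurs → all inputs occur → occurs.
UPS chain fails [AND]: Outboard diesel generator lost=not, Static switch faulted=occurs, Breaker is out=occurs → not all inputs occur → does not occur.
Distribution tier fails [AND]: Utility feed inoperative=occurs, UPS chain fails=not → not all inputs occur → does not occur.
Data center power outage [OR]: Generator path inoperative=occurs, Distribution tier fails=not → at least one input occurs → occurs.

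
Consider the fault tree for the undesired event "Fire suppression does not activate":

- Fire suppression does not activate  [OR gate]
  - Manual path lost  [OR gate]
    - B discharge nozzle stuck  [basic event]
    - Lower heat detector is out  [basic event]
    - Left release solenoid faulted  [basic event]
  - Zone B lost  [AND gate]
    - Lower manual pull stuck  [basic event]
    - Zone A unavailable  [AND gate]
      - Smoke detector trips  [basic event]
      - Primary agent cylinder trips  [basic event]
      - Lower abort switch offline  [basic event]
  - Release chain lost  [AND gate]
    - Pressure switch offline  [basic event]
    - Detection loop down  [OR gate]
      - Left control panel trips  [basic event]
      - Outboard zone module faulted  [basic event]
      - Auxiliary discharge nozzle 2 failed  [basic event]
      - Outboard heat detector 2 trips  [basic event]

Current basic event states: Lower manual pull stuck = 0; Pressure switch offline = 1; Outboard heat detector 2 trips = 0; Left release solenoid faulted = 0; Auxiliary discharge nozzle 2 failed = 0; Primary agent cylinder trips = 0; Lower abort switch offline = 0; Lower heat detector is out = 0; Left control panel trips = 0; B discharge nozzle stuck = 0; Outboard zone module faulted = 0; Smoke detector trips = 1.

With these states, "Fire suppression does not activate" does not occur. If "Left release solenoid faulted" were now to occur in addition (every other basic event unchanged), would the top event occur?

Yes

Counterfactual: set "Left release solenoid faulted" to occurred.
Manual path lost [OR]: B discharge nozzle stuck=not, Lower heat detector is out=not, Left release solenoid faulted=occurs → at least one input occurs → occurs.
Zone A unavailable [AND]: Smoke detector trips=occurs, Primary agent cylinder trips=not, Lower abort switch offline=not → not all inputs occur → does not occur.
Zone B lost [AND]: Lower manual pull stuck=not, Zone A unavailable=not → not all inputs occur → does not occur.
Detection loop down [OR]: Left control panel trips=not, Outboard zone module faulted=not, Auxiliary discharge nozzle 2 failed=not, Outboard heat detector 2 trips=not → no input occurs → does not occur.
Release chain lost [AND]: Pressure switch offline=occurs, Detection loop down=not → not all inputs occur → does not occur.
Fire suppression does not activate [OR]: Manual path lost=occurs, Zone B lost=not, Release chain lost=not → at least one input occurs → occurs.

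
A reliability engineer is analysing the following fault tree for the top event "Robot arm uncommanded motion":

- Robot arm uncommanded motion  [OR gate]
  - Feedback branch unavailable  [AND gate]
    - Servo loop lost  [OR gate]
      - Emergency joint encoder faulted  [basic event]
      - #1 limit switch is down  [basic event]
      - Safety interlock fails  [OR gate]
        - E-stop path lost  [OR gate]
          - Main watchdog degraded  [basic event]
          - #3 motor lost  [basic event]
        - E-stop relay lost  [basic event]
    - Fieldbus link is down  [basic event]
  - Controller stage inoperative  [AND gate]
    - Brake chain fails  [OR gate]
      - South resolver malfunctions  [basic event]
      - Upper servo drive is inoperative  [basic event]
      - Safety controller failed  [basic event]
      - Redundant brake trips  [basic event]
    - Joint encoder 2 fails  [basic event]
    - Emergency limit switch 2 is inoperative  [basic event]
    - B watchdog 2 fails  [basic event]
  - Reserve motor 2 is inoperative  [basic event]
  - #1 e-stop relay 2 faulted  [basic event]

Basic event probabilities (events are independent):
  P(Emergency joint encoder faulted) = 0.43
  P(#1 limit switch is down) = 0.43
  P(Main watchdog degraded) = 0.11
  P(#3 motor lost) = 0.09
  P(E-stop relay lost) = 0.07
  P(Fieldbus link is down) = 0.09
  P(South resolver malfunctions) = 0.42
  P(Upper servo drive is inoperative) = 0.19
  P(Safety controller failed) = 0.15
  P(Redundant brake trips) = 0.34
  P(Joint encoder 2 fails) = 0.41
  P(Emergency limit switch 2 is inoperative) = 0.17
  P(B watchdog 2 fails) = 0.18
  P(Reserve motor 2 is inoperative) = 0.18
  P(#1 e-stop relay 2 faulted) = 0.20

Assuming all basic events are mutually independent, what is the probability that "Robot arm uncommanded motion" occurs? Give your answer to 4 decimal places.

P(E-stop path lost) [OR] = 1 − (1−0.11) × (1−0.09) = 0.190100
P(Safety interlock fails) [OR] = 1 − (1−0.190100) × (1−0.07) = 0.246793
P(Servo loop lost) [OR] = 1 − (1−0.43) × (1−0.43) × (1−0.246793) = 0.755283
P(Feedback branch unavailable) [AND] = 0.755283 × 0.09 = 0.067975
P(Brake chain fails) [OR] = 1 − (1−0.42) × (1−0.19) × (1−0.15) × (1−0.34) = 0.736442
P(Controller stage inoperative) [AND] = 0.736442 × 0.41 × 0.17 × 0.18 = 0.009239
P(Robot arm uncommanded motion) [OR] = 1 − (1−0.067975) × (1−0.009239) × (1−0.18) × (1−0.20) = 0.394240
Rounded to 4 decimal places: P(Robot arm uncommanded motion) ≈ 0.3942.

0.3942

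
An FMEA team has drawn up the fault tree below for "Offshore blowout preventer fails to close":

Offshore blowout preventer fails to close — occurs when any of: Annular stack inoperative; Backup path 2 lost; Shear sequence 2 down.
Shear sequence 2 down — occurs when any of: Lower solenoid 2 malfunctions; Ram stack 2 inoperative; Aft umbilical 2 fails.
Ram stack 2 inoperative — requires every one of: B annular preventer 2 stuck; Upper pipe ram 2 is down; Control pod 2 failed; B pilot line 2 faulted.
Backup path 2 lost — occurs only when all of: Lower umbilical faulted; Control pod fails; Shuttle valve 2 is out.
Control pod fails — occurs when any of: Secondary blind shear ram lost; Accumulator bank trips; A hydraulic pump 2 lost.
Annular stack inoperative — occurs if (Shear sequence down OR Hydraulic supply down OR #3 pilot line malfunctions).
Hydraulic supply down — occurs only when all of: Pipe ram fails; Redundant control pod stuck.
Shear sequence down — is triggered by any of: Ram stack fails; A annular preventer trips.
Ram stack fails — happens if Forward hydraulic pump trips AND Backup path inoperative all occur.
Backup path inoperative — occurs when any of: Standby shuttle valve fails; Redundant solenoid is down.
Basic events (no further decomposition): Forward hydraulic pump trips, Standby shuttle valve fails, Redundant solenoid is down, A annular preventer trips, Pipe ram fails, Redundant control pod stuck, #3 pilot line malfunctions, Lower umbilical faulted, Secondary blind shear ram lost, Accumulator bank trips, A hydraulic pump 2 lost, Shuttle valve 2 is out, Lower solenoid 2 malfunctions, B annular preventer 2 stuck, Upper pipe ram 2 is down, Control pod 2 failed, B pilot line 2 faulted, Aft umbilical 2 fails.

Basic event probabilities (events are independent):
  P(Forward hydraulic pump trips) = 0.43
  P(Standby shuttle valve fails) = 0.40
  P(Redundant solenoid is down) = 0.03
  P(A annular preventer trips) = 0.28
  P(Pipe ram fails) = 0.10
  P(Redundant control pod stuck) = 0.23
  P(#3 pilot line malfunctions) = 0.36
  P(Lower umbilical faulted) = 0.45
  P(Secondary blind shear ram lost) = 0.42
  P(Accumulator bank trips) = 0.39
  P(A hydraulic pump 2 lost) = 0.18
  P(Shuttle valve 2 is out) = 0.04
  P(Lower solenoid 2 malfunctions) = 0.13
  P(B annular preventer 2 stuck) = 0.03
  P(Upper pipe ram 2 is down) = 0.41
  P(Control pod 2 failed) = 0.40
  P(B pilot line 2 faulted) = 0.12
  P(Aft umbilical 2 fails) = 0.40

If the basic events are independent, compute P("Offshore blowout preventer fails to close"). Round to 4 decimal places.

P(Backup path inoperative) [OR] = 1 − (1−0.40) × (1−0.03) = 0.418000
P(Ram stack fails) [AND] = 0.43 × 0.418000 = 0.179740
P(Shear sequence down) [OR] = 1 − (1−0.179740) × (1−0.28) = 0.409413
P(Hydraulic supply down) [AND] = 0.10 × 0.23 = 0.023000
P(Annular stack inoperative) [OR] = 1 − (1−0.409413) × (1−0.023000) × (1−0.36) = 0.630718
P(Control pod fails) [OR] = 1 − (1−0.42) × (1−0.39) × (1−0.18) = 0.709884
P(Backup path 2 lost) [AND] = 0.45 × 0.709884 × 0.04 = 0.012778
P(Ram stack 2 inoperative) [AND] = 0.03 × 0.41 × 0.40 × 0.12 = 0.000590
P(Shear sequence 2 down) [OR] = 1 − (1−0.13) × (1−0.000590) × (1−0.40) = 0.478308
P(Offshore blowout preventer fails to close) [OR] = 1 − (1−0.630718) × (1−0.012778) × (1−0.478308) = 0.809810
Rounded to 4 decimal places: P(Offshore blowout preventer fails to close) ≈ 0.8098.

0.8098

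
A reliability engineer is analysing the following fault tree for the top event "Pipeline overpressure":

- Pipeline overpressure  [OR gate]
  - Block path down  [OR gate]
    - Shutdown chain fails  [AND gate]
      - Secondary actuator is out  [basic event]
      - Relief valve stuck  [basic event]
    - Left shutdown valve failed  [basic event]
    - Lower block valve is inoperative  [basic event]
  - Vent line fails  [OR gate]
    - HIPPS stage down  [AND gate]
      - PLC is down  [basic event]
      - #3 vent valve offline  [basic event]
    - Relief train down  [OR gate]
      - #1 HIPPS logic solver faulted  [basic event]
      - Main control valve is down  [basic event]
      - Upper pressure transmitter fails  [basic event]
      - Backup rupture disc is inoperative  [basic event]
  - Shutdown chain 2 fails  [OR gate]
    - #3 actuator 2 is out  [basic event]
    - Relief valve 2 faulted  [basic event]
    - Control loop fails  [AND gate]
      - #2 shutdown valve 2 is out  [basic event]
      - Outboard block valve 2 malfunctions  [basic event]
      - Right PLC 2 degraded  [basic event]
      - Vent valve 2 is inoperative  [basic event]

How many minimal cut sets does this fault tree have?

11

Shutdown chain fails [AND]: one cut set from each child combined → 1 × 1 = 1 cut set(s).
Block path down [OR]: union of children's cut sets → 3 cut set(s).
HIPPS stage down [AND]: one cut set from each child combined → 1 × 1 = 1 cut set(s).
Relief train down [OR]: union of children's cut sets → 4 cut set(s).
Vent line fails [OR]: union of children's cut sets → 5 cut set(s).
Control loop fails [AND]: one cut set from each child combined → 1 × 1 × 1 × 1 = 1 cut set(s).
Shutdown chain 2 fails [OR]: union of children's cut sets → 3 cut set(s).
Pipeline overpressure [OR]: union of children's cut sets → 11 cut set(s).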